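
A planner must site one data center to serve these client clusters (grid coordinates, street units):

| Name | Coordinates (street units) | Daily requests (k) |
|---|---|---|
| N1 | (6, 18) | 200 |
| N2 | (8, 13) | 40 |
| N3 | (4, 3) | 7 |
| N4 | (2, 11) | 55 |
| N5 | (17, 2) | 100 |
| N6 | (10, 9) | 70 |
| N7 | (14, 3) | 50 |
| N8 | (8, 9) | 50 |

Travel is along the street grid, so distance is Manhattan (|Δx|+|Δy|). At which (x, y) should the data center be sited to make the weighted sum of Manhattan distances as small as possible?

Manhattan distance separates: Σwᵢ(|x−xᵢ|+|y−yᵢ|) = Σwᵢ|x−xᵢ| + Σwᵢ|y−yᵢ|, so x and y are optimised independently as 1-D weighted medians.
Total weight W = 572; half = 286.
x-coordinate, sorted with cumulative weight:
  x=2 (N4, w=55) cum 55
  x=4 (N3, w=7) cum 62
  x=6 (N1, w=200) cum 262
  x=8 (N2, w=40) cum 302  ← median
  x=8 (N8, w=50) cum 352
  x=10 (N6, w=70) cum 422
  x=14 (N7, w=50) cum 472
  x=17 (N5, w=100) cum 572
⇒ x* = 8
y-coordinate, sorted with cumulative weight:
  y=2 (N5, w=100) cum 100
  y=3 (N3, w=7) cum 107
  y=3 (N7, w=50) cum 157
  y=9 (N6, w=70) cum 227
  y=9 (N8, w=50) cum 277
  y=11 (N4, w=55) cum 332  ← median
  y=13 (N2, w=40) cum 372
  y=18 (N1, w=200) cum 572
⇒ y* = 11

(8, 11)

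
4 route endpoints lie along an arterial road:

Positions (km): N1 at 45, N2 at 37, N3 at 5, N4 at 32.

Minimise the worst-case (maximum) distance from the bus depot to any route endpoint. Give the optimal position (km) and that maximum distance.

location 25, max distance 20

The 1-center on a line is the midpoint of the two extreme points: leftmost at 5, rightmost at 45.
Optimal location = (5 + 45)/2 = 25; maximum distance = (45 − 5)/2 = 20.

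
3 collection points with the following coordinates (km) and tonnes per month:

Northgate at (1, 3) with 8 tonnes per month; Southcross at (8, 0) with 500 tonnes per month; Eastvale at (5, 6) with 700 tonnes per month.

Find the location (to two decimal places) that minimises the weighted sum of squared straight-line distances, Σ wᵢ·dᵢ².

The minimiser of Σwᵢ‖p−pᵢ‖² is the weighted centroid p* = (Σwᵢpᵢ)/(Σwᵢ).
Σwᵢ = 1208.
Σwᵢxᵢ = 8·1 + 500·8 + 700·5 = 7508.
Σwᵢyᵢ = 8·3 + 500·0 + 700·6 = 4224.
x* = 7508/1208 = 6.22, y* = 4224/1208 = 3.50.

(6.22, 3.50)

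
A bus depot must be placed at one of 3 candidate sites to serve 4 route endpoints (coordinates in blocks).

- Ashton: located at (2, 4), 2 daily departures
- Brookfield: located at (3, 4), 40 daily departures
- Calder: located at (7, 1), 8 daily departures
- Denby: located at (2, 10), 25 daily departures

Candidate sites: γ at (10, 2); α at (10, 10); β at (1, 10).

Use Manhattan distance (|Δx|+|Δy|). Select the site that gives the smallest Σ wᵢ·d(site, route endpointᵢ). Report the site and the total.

β, total 479 blocks

Total weighted distance at each candidate:
  γ (10, 2): total = 812
  α (10, 10): total = 844
  β (1, 10): total = 479
Minimum is at β with total 479 blocks.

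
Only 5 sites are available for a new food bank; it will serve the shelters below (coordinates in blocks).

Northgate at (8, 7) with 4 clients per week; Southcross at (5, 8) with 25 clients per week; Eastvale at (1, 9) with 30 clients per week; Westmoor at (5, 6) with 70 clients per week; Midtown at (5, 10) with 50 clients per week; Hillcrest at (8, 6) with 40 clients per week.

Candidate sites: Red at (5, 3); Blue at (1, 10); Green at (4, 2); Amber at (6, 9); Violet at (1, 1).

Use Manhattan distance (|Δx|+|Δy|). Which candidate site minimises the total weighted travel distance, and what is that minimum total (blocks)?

Amber, total 796 blocks

Total weighted distance at each candidate:
  Red (5, 3): total = 1253
  Blue (1, 10): total = 1420
  Green (4, 2): total = 1631
  Amber (6, 9): total = 796
  Violet (1, 1): total = 2327
Minimum is at Amber with total 796 blocks.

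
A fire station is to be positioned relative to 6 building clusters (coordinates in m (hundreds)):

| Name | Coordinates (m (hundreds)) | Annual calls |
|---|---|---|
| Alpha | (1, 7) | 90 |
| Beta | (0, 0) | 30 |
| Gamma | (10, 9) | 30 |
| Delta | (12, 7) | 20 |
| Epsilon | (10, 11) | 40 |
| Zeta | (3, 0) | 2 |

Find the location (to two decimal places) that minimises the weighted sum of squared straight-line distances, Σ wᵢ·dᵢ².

The minimiser of Σwᵢ‖p−pᵢ‖² is the weighted centroid p* = (Σwᵢpᵢ)/(Σwᵢ).
Σwᵢ = 212.
Σwᵢxᵢ = 90·1 + 30·0 + 30·10 + 20·12 + 40·10 + 2·3 = 1036.
Σwᵢyᵢ = 90·7 + 30·0 + 30·9 + 20·7 + 40·11 + 2·0 = 1480.
x* = 1036/212 = 4.89, y* = 1480/212 = 6.98.

(4.89, 6.98)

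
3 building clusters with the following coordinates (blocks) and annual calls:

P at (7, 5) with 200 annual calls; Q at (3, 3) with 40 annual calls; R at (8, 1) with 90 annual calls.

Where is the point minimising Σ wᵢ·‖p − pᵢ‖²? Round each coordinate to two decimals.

The minimiser of Σwᵢ‖p−pᵢ‖² is the weighted centroid p* = (Σwᵢpᵢ)/(Σwᵢ).
Σwᵢ = 330.
Σwᵢxᵢ = 200·7 + 40·3 + 90·8 = 2240.
Σwᵢyᵢ = 200·5 + 40·3 + 90·1 = 1210.
x* = 2240/330 = 6.79, y* = 1210/330 = 3.67.

(6.79, 3.67)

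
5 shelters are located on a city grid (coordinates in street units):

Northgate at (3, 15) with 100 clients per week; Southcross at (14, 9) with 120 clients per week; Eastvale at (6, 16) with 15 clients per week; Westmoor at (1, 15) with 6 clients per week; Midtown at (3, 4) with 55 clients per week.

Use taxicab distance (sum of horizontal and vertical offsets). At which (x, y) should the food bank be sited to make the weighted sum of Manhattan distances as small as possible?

Manhattan distance separates: Σwᵢ(|x−xᵢ|+|y−yᵢ|) = Σwᵢ|x−xᵢ| + Σwᵢ|y−yᵢ|, so x and y are optimised independently as 1-D weighted medians.
Total weight W = 296; half = 148.
x-coordinate, sorted with cumulative weight:
  x=1 (Westmoor, w=6) cum 6
  x=3 (Northgate, w=100) cum 106
  x=3 (Midtown, w=55) cum 161  ← median
  x=6 (Eastvale, w=15) cum 176
  x=14 (Southcross, w=120) cum 296
⇒ x* = 3
y-coordinate, sorted with cumulative weight:
  y=4 (Midtown, w=55) cum 55
  y=9 (Southcross, w=120) cum 175  ← median
  y=15 (Northgate, w=100) cum 275
  y=15 (Westmoor, w=6) cum 281
  y=16 (Eastvale, w=15) cum 296
⇒ y* = 9

(3, 9)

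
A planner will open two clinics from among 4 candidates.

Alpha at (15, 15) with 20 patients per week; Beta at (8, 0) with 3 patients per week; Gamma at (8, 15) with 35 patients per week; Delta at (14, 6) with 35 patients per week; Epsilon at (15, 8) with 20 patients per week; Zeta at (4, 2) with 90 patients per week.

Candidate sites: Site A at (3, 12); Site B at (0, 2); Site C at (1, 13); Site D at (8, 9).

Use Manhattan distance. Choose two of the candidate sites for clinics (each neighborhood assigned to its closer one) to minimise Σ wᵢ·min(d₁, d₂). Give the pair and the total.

{Site B, Site D}, total 1332

Evaluate every pair (each demand assigned to the nearer of the two):
  {Site B, Site D}: total = 1332
  {Site A, Site B}: total = 1885
  {Site A, Site D}: total = 1962
  {Site C, Site D}: total = 1962
  {Site B, Site C}: total = 2035
  {Site A, Site C}: total = 2536
Best pair: {Site B, Site D} with total 1332.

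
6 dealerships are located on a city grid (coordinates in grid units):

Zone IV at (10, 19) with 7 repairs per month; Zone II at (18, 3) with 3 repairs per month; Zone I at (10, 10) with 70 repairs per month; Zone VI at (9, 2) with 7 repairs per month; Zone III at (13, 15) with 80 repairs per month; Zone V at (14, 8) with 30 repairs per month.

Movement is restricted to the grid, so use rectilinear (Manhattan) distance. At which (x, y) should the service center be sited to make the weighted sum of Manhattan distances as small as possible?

Manhattan distance separates: Σwᵢ(|x−xᵢ|+|y−yᵢ|) = Σwᵢ|x−xᵢ| + Σwᵢ|y−yᵢ|, so x and y are optimised independently as 1-D weighted medians.
Total weight W = 197; half = 98.5.
x-coordinate, sorted with cumulative weight:
  x=9 (Zone VI, w=7) cum 7
  x=10 (Zone IV, w=7) cum 14
  x=10 (Zone I, w=70) cum 84
  x=13 (Zone III, w=80) cum 164  ← median
  x=14 (Zone V, w=30) cum 194
  x=18 (Zone II, w=3) cum 197
⇒ x* = 13
y-coordinate, sorted with cumulative weight:
  y=2 (Zone VI, w=7) cum 7
  y=3 (Zone II, w=3) cum 10
  y=8 (Zone V, w=30) cum 40
  y=10 (Zone I, w=70) cum 110  ← median
  y=15 (Zone III, w=80) cum 190
  y=19 (Zone IV, w=7) cum 197
⇒ y* = 10

(13, 10)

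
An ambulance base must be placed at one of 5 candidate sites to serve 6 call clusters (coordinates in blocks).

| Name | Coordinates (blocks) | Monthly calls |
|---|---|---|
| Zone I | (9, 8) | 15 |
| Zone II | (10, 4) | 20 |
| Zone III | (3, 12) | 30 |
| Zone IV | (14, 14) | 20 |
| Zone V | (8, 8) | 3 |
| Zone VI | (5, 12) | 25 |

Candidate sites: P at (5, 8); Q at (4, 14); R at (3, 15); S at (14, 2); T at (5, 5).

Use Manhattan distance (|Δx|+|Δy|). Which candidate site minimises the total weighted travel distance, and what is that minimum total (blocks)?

P, total 829 blocks

Total weighted distance at each candidate:
  P (5, 8): total = 829
  Q (4, 14): total = 880
  R (3, 15): total = 1046
  S (14, 2): total = 1666
  T (5, 5): total = 1048
Minimum is at P with total 829 blocks.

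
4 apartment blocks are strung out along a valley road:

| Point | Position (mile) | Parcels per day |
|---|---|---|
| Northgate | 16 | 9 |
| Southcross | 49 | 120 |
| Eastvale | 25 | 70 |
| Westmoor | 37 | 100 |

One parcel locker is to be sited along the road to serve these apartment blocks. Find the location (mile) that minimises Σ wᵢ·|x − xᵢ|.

For a sum of weighted absolute distances on a line, the optimum is the weighted median (not the mean). Total weight W = 299; half-weight = 149.5.
Sort by position and accumulate weight:
  mile 16 (Northgate, w=9) → cum 9
  mile 25 (Eastvale, w=70) → cum 79
  mile 37 (Westmoor, w=100) → cum 179  ≥ 149.5 → median here
  mile 49 (Southcross, w=120) → cum 299
Optimal location: mile 37.

x = 37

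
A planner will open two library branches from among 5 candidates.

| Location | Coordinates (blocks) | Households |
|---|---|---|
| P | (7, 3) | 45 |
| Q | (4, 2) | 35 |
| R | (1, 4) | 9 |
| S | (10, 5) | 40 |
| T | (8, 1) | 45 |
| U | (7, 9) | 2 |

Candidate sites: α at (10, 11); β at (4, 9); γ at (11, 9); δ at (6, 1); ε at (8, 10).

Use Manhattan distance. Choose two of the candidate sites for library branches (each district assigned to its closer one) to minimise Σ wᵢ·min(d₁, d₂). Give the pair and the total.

{γ, δ}, total 610

Evaluate every pair (each demand assigned to the nearer of the two):
  {γ, δ}: total = 610
  {α, δ}: total = 652
  {δ, ε}: total = 686
  {β, δ}: total = 728
  {β, ε}: total = 1366
  {β, γ}: total = 1423
  {γ, ε}: total = 1506
  {α, β}: total = 1508
  {α, ε}: total = 1546
  {α, γ}: total = 1778
Best pair: {γ, δ} with total 610.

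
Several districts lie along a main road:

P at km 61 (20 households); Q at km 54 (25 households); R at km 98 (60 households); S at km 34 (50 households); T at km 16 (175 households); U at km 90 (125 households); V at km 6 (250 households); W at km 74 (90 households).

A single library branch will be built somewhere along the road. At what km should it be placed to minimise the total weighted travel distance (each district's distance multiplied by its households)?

For a sum of weighted absolute distances on a line, the optimum is the weighted median (not the mean). Total weight W = 795; half-weight = 397.5.
Sort by position and accumulate weight:
  km 6 (V, w=250) → cum 250
  km 16 (T, w=175) → cum 425  ≥ 397.5 → median here
  km 34 (S, w=50) → cum 475
  km 54 (Q, w=25) → cum 500
  km 61 (P, w=20) → cum 520
  km 74 (W, w=90) → cum 610
  km 90 (U, w=125) → cum 735
  km 98 (R, w=60) → cum 795
Optimal location: km 16.

x = 16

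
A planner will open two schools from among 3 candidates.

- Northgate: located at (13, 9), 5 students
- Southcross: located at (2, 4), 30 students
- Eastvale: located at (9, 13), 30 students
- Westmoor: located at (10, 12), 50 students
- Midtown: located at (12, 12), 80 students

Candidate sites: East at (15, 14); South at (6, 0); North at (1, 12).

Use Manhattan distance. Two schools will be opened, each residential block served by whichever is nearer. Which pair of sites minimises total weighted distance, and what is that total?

Evaluate every pair (each demand assigned to the nearer of the two):
  {East, South}: total = 1235
  {East, North}: total = 1265
  {South, North}: total = 1915
Best pair: {East, South} with total 1235.

{East, South}, total 1235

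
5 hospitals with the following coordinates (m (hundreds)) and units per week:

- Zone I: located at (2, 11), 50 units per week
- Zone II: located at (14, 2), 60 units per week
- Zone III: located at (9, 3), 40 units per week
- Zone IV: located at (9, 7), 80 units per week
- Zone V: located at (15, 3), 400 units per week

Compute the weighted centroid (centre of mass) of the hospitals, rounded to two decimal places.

The minimiser of Σwᵢ‖p−pᵢ‖² is the weighted centroid p* = (Σwᵢpᵢ)/(Σwᵢ).
Σwᵢ = 630.
Σwᵢxᵢ = 50·2 + 60·14 + 40·9 + 80·9 + 400·15 = 8020.
Σwᵢyᵢ = 50·11 + 60·2 + 40·3 + 80·7 + 400·3 = 2550.
x* = 8020/630 = 12.73, y* = 2550/630 = 4.05.

(12.73, 4.05)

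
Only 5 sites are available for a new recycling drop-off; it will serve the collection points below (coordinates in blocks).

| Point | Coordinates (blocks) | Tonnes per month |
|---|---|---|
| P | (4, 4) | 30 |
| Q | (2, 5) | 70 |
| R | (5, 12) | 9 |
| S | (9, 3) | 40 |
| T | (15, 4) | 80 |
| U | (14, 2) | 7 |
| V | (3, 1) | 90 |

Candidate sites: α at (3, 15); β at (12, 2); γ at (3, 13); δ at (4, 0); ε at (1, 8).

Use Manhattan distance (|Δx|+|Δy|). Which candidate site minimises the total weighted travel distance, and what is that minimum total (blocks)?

δ, total 2511 blocks

Total weighted distance at each candidate:
  α (3, 15): total = 5163
  β (12, 2): total = 2837
  γ (3, 13): total = 4511
  δ (4, 0): total = 2511
  ε (1, 8): total = 3465
Minimum is at δ with total 2511 blocks.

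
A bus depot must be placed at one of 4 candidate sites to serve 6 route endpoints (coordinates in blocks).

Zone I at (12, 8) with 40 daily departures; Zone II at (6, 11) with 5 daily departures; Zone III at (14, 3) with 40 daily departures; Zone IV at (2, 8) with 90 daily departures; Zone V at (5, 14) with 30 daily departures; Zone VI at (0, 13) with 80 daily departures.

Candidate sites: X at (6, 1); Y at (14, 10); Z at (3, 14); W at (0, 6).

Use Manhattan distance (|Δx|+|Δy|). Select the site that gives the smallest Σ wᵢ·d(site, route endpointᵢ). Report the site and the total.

Total weighted distance at each candidate:
  X (6, 1): total = 3820
  Y (14, 10): total = 3495
  Z (3, 14): total = 2520
  W (0, 6): total = 2605
Minimum is at Z with total 2520 blocks.

Z, total 2520 blocks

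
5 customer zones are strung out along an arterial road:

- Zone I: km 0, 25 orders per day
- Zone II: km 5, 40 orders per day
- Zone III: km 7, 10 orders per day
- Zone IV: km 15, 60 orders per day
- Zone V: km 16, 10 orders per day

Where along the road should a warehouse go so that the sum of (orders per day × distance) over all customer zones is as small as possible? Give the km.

For a sum of weighted absolute distances on a line, the optimum is the weighted median (not the mean). Total weight W = 145; half-weight = 72.5.
Sort by position and accumulate weight:
  km 0 (Zone I, w=25) → cum 25
  km 5 (Zone II, w=40) → cum 65
  km 7 (Zone III, w=10) → cum 75  ≥ 72.5 → median here
  km 15 (Zone IV, w=60) → cum 135
  km 16 (Zone V, w=10) → cum 145
Optimal location: km 7.

x = 7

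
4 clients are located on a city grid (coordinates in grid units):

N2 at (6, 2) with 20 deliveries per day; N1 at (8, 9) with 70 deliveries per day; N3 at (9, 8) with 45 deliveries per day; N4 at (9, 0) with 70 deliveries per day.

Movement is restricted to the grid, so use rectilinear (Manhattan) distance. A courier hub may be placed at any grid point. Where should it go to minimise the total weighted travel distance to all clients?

Manhattan distance separates: Σwᵢ(|x−xᵢ|+|y−yᵢ|) = Σwᵢ|x−xᵢ| + Σwᵢ|y−yᵢ|, so x and y are optimised independently as 1-D weighted medians.
Total weight W = 205; half = 102.5.
x-coordinate, sorted with cumulative weight:
  x=6 (N2, w=20) cum 20
  x=8 (N1, w=70) cum 90
  x=9 (N3, w=45) cum 135  ← median
  x=9 (N4, w=70) cum 205
⇒ x* = 9
y-coordinate, sorted with cumulative weight:
  y=0 (N4, w=70) cum 70
  y=2 (N2, w=20) cum 90
  y=8 (N3, w=45) cum 135  ← median
  y=9 (N1, w=70) cum 205
⇒ y* = 8

(9, 8)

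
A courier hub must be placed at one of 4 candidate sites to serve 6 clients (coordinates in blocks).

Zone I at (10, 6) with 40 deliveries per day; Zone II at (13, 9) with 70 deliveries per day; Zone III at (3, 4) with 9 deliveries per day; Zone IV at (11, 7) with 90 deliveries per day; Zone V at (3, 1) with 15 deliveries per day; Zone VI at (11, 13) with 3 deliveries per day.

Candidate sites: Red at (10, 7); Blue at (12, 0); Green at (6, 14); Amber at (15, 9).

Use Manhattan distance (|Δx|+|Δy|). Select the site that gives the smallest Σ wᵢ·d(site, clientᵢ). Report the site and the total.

Total weighted distance at each candidate:
  Red (10, 7): total = 786
  Blue (12, 0): total = 2049
  Green (6, 14): total = 2775
  Amber (15, 9): total = 1477
Minimum is at Red with total 786 blocks.

Red, total 786 blocks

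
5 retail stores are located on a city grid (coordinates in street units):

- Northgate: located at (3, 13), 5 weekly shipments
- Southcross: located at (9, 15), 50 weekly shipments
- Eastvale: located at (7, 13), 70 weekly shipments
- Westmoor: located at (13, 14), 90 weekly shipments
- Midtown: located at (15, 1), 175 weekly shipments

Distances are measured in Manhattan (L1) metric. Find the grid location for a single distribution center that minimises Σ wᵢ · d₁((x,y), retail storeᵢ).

Manhattan distance separates: Σwᵢ(|x−xᵢ|+|y−yᵢ|) = Σwᵢ|x−xᵢ| + Σwᵢ|y−yᵢ|, so x and y are optimised independently as 1-D weighted medians.
Total weight W = 390; half = 195.
x-coordinate, sorted with cumulative weight:
  x=3 (Northgate, w=5) cum 5
  x=7 (Eastvale, w=70) cum 75
  x=9 (Southcross, w=50) cum 125
  x=13 (Westmoor, w=90) cum 215  ← median
  x=15 (Midtown, w=175) cum 390
⇒ x* = 13
y-coordinate, sorted with cumulative weight:
  y=1 (Midtown, w=175) cum 175
  y=13 (Northgate, w=5) cum 180
  y=13 (Eastvale, w=70) cum 250  ← median
  y=14 (Westmoor, w=90) cum 340
  y=15 (Southcross, w=50) cum 390
⇒ y* = 13

(13, 13)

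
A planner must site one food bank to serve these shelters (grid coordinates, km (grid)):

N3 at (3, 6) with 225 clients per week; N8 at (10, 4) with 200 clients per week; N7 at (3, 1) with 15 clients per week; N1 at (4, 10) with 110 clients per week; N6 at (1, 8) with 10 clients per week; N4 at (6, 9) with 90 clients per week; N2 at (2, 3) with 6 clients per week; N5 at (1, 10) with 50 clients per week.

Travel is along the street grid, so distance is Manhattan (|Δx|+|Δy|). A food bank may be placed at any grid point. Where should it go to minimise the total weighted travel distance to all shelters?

Manhattan distance separates: Σwᵢ(|x−xᵢ|+|y−yᵢ|) = Σwᵢ|x−xᵢ| + Σwᵢ|y−yᵢ|, so x and y are optimised independently as 1-D weighted medians.
Total weight W = 706; half = 353.
x-coordinate, sorted with cumulative weight:
  x=1 (N6, w=10) cum 10
  x=1 (N5, w=50) cum 60
  x=2 (N2, w=6) cum 66
  x=3 (N3, w=225) cum 291
  x=3 (N7, w=15) cum 306
  x=4 (N1, w=110) cum 416  ← median
  x=6 (N4, w=90) cum 506
  x=10 (N8, w=200) cum 706
⇒ x* = 4
y-coordinate, sorted with cumulative weight:
  y=1 (N7, w=15) cum 15
  y=3 (N2, w=6) cum 21
  y=4 (N8, w=200) cum 221
  y=6 (N3, w=225) cum 446  ← median
  y=8 (N6, w=10) cum 456
  y=9 (N4, w=90) cum 546
  y=10 (N1, w=110) cum 656
  y=10 (N5, w=50) cum 706
⇒ y* = 6

(4, 6)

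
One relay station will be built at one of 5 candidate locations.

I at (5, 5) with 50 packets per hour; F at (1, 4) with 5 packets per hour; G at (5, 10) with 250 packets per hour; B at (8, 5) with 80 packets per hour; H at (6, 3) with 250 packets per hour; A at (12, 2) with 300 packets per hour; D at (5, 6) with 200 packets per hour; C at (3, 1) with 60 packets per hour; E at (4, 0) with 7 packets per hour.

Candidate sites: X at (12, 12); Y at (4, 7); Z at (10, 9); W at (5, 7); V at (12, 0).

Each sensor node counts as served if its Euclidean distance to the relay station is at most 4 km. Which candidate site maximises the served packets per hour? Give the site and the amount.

W, covering 580

Coverage radius r = 4 km; a point is covered iff (Δx)²+(Δy)² ≤ 4² = 16.
  X (12, 12): covers {none} → 0
  Y (4, 7): covers {I, G, D} → 500
  Z (10, 9): covers {none} → 0
  W (5, 7): covers {I, G, B, D} → 580
  V (12, 0): covers {A} → 300
Maximum coverage at W: 580 packets per hour.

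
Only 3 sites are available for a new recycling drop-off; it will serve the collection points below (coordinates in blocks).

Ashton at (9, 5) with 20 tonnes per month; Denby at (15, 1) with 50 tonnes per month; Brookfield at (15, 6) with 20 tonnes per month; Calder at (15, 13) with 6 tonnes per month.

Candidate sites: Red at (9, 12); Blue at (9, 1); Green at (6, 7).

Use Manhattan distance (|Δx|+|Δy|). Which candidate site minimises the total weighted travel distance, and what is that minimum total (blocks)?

Total weighted distance at each candidate:
  Red (9, 12): total = 1272
  Blue (9, 1): total = 708
  Green (6, 7): total = 1140
Minimum is at Blue with total 708 blocks.

Blue, total 708 blocks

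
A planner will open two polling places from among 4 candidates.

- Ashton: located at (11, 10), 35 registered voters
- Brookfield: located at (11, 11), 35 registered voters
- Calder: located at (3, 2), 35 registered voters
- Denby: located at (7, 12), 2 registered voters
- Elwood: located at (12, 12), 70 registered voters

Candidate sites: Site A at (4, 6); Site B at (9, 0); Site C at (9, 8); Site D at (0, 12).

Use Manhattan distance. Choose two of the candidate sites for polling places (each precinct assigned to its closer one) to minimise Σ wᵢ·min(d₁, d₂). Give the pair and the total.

{Site A, Site C}, total 992

Evaluate every pair (each demand assigned to the nearer of the two):
  {Site A, Site C}: total = 992
  {Site B, Site C}: total = 1097
  {Site C, Site D}: total = 1237
  {Site A, Site D}: total = 1834
  {Site B, Site D}: total = 1974
  {Site A, Site B}: total = 1978
Best pair: {Site A, Site C} with total 992.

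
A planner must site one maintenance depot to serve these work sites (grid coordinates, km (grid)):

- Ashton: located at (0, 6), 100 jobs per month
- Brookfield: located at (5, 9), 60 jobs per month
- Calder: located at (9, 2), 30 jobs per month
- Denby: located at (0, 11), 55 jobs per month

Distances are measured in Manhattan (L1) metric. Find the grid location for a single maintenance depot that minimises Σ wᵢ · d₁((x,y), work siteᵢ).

Manhattan distance separates: Σwᵢ(|x−xᵢ|+|y−yᵢ|) = Σwᵢ|x−xᵢ| + Σwᵢ|y−yᵢ|, so x and y are optimised independently as 1-D weighted medians.
Total weight W = 245; half = 122.5.
x-coordinate, sorted with cumulative weight:
  x=0 (Ashton, w=100) cum 100
  x=0 (Denby, w=55) cum 155  ← median
  x=5 (Brookfield, w=60) cum 215
  x=9 (Calder, w=30) cum 245
⇒ x* = 0
y-coordinate, sorted with cumulative weight:
  y=2 (Calder, w=30) cum 30
  y=6 (Ashton, w=100) cum 130  ← median
  y=9 (Brookfield, w=60) cum 190
  y=11 (Denby, w=55) cum 245
⇒ y* = 6

(0, 6)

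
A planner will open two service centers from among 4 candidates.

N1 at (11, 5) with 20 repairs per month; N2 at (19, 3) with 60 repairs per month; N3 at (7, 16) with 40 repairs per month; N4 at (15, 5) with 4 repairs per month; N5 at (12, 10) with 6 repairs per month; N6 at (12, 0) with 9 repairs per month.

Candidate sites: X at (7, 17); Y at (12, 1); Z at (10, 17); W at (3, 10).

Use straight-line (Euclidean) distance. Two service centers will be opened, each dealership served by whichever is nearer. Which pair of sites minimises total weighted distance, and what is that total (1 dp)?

Evaluate every pair (each demand assigned to the nearer of the two):
  {X, Y}: total = 639.9
  {Y, Z}: total = 718.4
  {Y, W}: total = 890.7
  {X, W}: total = 1501.2
  {X, Z}: total = 1529.2
  {Z, W}: total = 1530.5
Best pair: {X, Y} with total 639.9.

{X, Y}, total 639.9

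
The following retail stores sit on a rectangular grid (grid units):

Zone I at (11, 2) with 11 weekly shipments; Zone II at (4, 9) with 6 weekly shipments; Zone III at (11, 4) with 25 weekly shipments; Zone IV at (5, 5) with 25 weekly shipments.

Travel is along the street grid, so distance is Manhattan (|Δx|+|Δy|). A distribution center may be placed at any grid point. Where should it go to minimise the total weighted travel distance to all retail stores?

(11, 4)

Manhattan distance separates: Σwᵢ(|x−xᵢ|+|y−yᵢ|) = Σwᵢ|x−xᵢ| + Σwᵢ|y−yᵢ|, so x and y are optimised independently as 1-D weighted medians.
Total weight W = 67; half = 33.5.
x-coordinate, sorted with cumulative weight:
  x=4 (Zone II, w=6) cum 6
  x=5 (Zone IV, w=25) cum 31
  x=11 (Zone I, w=11) cum 42  ← median
  x=11 (Zone III, w=25) cum 67
⇒ x* = 11
y-coordinate, sorted with cumulative weight:
  y=2 (Zone I, w=11) cum 11
  y=4 (Zone III, w=25) cum 36  ← median
  y=5 (Zone IV, w=25) cum 61
  y=9 (Zone II, w=6) cum 67
⇒ y* = 4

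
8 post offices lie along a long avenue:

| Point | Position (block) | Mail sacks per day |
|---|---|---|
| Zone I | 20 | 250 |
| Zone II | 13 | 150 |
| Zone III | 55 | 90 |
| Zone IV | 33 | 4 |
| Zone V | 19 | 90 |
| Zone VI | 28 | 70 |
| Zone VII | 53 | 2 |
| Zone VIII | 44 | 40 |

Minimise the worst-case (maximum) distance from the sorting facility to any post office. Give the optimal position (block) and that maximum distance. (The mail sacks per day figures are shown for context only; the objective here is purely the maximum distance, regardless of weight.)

location 34, max distance 21

The 1-center on a line is the midpoint of the two extreme points: leftmost at 13, rightmost at 55.
Optimal location = (13 + 55)/2 = 34; maximum distance = (55 − 13)/2 = 21.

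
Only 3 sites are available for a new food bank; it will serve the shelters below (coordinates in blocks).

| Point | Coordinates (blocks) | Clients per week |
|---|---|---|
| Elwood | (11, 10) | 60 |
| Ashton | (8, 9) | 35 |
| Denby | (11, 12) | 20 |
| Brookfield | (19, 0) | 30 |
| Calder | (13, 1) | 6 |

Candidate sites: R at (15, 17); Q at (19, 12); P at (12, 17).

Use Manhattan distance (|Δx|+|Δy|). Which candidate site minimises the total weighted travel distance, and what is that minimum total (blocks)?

Total weighted distance at each candidate:
  R (15, 17): total = 2103
  Q (19, 12): total = 1712
  P (12, 17): total = 1842
Minimum is at Q with total 1712 blocks.

Q, total 1712 blocks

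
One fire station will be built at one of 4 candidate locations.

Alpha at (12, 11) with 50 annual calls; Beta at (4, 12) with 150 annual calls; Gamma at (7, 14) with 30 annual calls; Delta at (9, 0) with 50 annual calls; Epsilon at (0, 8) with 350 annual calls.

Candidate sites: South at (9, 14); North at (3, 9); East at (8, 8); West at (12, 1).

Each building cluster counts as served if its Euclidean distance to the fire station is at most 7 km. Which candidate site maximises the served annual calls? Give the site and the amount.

Coverage radius r = 7 km; a point is covered iff (Δx)²+(Δy)² ≤ 7² = 49.
  South (9, 14): covers {Alpha, Beta, Gamma} → 230
  North (3, 9): covers {Beta, Gamma, Epsilon} → 530
  East (8, 8): covers {Alpha, Beta, Gamma} → 230
  West (12, 1): covers {Delta} → 50
Maximum coverage at North: 530 annual calls.

North, covering 530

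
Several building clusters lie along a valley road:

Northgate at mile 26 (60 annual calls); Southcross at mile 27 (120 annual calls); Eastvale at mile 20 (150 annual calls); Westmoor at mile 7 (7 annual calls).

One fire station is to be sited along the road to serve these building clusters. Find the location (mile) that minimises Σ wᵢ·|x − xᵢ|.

For a sum of weighted absolute distances on a line, the optimum is the weighted median (not the mean). Total weight W = 337; half-weight = 168.5.
Sort by position and accumulate weight:
  mile 7 (Westmoor, w=7) → cum 7
  mile 20 (Eastvale, w=150) → cum 157
  mile 26 (Northgate, w=60) → cum 217  ≥ 168.5 → median here
  mile 27 (Southcross, w=120) → cum 337
Optimal location: mile 26.

x = 26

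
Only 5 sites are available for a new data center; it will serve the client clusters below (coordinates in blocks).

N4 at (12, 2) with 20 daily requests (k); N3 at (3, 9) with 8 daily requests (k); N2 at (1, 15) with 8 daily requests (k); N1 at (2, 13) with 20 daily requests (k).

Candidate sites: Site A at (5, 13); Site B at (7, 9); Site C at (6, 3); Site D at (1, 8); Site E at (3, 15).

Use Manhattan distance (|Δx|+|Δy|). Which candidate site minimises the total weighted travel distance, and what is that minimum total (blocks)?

Site A, total 516 blocks

Total weighted distance at each candidate:
  Site A (5, 13): total = 516
  Site B (7, 9): total = 548
  Site C (6, 3): total = 628
  Site D (1, 8): total = 540
  Site E (3, 15): total = 564
Minimum is at Site A with total 516 blocks.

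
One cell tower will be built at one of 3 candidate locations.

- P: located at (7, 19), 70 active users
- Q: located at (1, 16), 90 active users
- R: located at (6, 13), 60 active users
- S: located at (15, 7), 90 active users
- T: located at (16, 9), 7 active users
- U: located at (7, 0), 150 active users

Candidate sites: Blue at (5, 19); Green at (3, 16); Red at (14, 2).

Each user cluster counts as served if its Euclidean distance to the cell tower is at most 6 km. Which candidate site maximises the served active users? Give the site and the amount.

Green, covering 220

Coverage radius r = 6 km; a point is covered iff (Δx)²+(Δy)² ≤ 6² = 36.
  Blue (5, 19): covers {P, Q} → 160
  Green (3, 16): covers {P, Q, R} → 220
  Red (14, 2): covers {S} → 90
Maximum coverage at Green: 220 active users.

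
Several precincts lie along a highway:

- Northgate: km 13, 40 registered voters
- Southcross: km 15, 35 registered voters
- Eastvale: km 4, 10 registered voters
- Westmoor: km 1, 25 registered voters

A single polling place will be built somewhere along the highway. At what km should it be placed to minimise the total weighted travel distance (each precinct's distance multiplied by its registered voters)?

For a sum of weighted absolute distances on a line, the optimum is the weighted median (not the mean). Total weight W = 110; half-weight = 55.
Sort by position and accumulate weight:
  km 1 (Westmoor, w=25) → cum 25
  km 4 (Eastvale, w=10) → cum 35
  km 13 (Northgate, w=40) → cum 75  ≥ 55 → median here
  km 15 (Southcross, w=35) → cum 110
Optimal location: km 13.

x = 13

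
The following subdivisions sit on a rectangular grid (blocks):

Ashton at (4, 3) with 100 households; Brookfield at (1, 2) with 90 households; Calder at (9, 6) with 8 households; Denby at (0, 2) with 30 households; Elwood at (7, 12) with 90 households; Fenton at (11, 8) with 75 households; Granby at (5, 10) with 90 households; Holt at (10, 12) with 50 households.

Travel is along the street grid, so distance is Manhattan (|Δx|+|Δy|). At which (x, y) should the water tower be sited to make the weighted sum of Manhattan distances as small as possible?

(5, 8)

Manhattan distance separates: Σwᵢ(|x−xᵢ|+|y−yᵢ|) = Σwᵢ|x−xᵢ| + Σwᵢ|y−yᵢ|, so x and y are optimised independently as 1-D weighted medians.
Total weight W = 533; half = 266.5.
x-coordinate, sorted with cumulative weight:
  x=0 (Denby, w=30) cum 30
  x=1 (Brookfield, w=90) cum 120
  x=4 (Ashton, w=100) cum 220
  x=5 (Granby, w=90) cum 310  ← median
  x=7 (Elwood, w=90) cum 400
  x=9 (Calder, w=8) cum 408
  x=10 (Holt, w=50) cum 458
  x=11 (Fenton, w=75) cum 533
⇒ x* = 5
y-coordinate, sorted with cumulative weight:
  y=2 (Brookfield, w=90) cum 90
  y=2 (Denby, w=30) cum 120
  y=3 (Ashton, w=100) cum 220
  y=6 (Calder, w=8) cum 228
  y=8 (Fenton, w=75) cum 303  ← median
  y=10 (Granby, w=90) cum 393
  y=12 (Elwood, w=90) cum 483
  y=12 (Holt, w=50) cum 533
⇒ y* = 8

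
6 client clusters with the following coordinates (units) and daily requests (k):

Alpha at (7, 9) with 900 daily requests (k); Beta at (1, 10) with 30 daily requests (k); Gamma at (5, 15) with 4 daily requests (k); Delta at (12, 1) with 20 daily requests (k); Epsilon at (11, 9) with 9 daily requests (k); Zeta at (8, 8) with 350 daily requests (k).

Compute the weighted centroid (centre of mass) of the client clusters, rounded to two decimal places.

(7.23, 8.65)

The minimiser of Σwᵢ‖p−pᵢ‖² is the weighted centroid p* = (Σwᵢpᵢ)/(Σwᵢ).
Σwᵢ = 1313.
Σwᵢxᵢ = 900·7 + 30·1 + 4·5 + 20·12 + 9·11 + 350·8 = 9489.
Σwᵢyᵢ = 900·9 + 30·10 + 4·15 + 20·1 + 9·9 + 350·8 = 11361.
x* = 9489/1313 = 7.23, y* = 11361/1313 = 8.65.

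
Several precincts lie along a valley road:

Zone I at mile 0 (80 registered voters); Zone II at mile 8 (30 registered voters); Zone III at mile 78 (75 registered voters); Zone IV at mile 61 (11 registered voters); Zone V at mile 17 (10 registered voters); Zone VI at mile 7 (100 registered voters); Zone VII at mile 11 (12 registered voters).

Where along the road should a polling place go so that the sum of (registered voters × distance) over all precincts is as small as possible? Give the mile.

x = 7

For a sum of weighted absolute distances on a line, the optimum is the weighted median (not the mean). Total weight W = 318; half-weight = 159.
Sort by position and accumulate weight:
  mile 0 (Zone I, w=80) → cum 80
  mile 7 (Zone VI, w=100) → cum 180  ≥ 159 → median here
  mile 8 (Zone II, w=30) → cum 210
  mile 11 (Zone VII, w=12) → cum 222
  mile 17 (Zone V, w=10) → cum 232
  mile 61 (Zone IV, w=11) → cum 243
  mile 78 (Zone III, w=75) → cum 318
Optimal location: mile 7.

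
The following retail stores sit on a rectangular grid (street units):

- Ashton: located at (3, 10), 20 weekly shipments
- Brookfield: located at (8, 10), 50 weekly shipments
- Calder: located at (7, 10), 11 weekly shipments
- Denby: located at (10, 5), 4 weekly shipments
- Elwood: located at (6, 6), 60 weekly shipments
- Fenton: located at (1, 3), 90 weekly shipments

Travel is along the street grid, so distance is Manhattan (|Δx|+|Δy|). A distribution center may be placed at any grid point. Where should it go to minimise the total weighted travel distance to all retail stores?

(6, 6)

Manhattan distance separates: Σwᵢ(|x−xᵢ|+|y−yᵢ|) = Σwᵢ|x−xᵢ| + Σwᵢ|y−yᵢ|, so x and y are optimised independently as 1-D weighted medians.
Total weight W = 235; half = 117.5.
x-coordinate, sorted with cumulative weight:
  x=1 (Fenton, w=90) cum 90
  x=3 (Ashton, w=20) cum 110
  x=6 (Elwood, w=60) cum 170  ← median
  x=7 (Calder, w=11) cum 181
  x=8 (Brookfield, w=50) cum 231
  x=10 (Denby, w=4) cum 235
⇒ x* = 6
y-coordinate, sorted with cumulative weight:
  y=3 (Fenton, w=90) cum 90
  y=5 (Denby, w=4) cum 94
  y=6 (Elwood, w=60) cum 154  ← median
  y=10 (Ashton, w=20) cum 174
  y=10 (Brookfield, w=50) cum 224
  y=10 (Calder, w=11) cum 235
⇒ y* = 6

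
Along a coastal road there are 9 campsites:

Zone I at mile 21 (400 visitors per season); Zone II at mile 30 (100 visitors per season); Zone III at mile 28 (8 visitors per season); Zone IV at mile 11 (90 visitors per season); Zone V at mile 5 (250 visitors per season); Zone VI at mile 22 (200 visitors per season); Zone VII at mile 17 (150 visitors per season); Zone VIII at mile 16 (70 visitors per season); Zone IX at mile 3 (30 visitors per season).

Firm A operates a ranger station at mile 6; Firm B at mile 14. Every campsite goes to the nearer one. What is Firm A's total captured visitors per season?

280

The indifferent point is the midpoint (6+14)/2 = 10; campsites left of it (closer to Firm A at 6) go to Firm A, those right go to Firm B.
  Zone IX at 3 (w=30) → Firm A
  Zone V at 5 (w=250) → Firm A
  Zone IV at 11 (w=90) → Firm B
  Zone VIII at 16 (w=70) → Firm B
  Zone VII at 17 (w=150) → Firm B
  Zone I at 21 (w=400) → Firm B
  Zone VI at 22 (w=200) → Firm B
  Zone III at 28 (w=8) → Firm B
  Zone II at 30 (w=100) → Firm B
Firm A captures 280; Firm B captures 1018.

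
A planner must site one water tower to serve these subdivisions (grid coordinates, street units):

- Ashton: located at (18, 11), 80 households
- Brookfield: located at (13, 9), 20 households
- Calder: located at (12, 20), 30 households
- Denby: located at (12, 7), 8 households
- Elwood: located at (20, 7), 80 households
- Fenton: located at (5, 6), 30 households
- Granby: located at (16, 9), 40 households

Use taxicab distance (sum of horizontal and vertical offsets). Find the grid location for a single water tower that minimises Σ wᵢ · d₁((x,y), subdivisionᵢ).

(18, 9)

Manhattan distance separates: Σwᵢ(|x−xᵢ|+|y−yᵢ|) = Σwᵢ|x−xᵢ| + Σwᵢ|y−yᵢ|, so x and y are optimised independently as 1-D weighted medians.
Total weight W = 288; half = 144.
x-coordinate, sorted with cumulative weight:
  x=5 (Fenton, w=30) cum 30
  x=12 (Calder, w=30) cum 60
  x=12 (Denby, w=8) cum 68
  x=13 (Brookfield, w=20) cum 88
  x=16 (Granby, w=40) cum 128
  x=18 (Ashton, w=80) cum 208  ← median
  x=20 (Elwood, w=80) cum 288
⇒ x* = 18
y-coordinate, sorted with cumulative weight:
  y=6 (Fenton, w=30) cum 30
  y=7 (Denby, w=8) cum 38
  y=7 (Elwood, w=80) cum 118
  y=9 (Brookfield, w=20) cum 138
  y=9 (Granby, w=40) cum 178  ← median
  y=11 (Ashton, w=80) cum 258
  y=20 (Calder, w=30) cum 288
⇒ y* = 9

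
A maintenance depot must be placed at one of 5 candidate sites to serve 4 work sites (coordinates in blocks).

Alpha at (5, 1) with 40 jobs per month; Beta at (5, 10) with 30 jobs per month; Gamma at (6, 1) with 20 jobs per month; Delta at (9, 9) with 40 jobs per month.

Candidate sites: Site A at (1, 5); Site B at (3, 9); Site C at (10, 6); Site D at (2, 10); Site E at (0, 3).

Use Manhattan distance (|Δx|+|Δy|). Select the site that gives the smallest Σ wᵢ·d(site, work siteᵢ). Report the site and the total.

Total weighted distance at each candidate:
  Site A (1, 5): total = 1250
  Site B (3, 9): total = 950
  Site C (10, 6): total = 1010
  Site D (2, 10): total = 1150
  Site E (0, 3): total = 1400
Minimum is at Site B with total 950 blocks.

Site B, total 950 blocks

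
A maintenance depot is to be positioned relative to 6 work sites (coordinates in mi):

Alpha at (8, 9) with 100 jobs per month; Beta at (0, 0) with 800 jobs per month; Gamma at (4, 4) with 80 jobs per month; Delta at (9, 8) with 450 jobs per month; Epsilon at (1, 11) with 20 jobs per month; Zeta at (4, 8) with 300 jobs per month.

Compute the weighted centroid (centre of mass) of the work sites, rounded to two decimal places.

The minimiser of Σwᵢ‖p−pᵢ‖² is the weighted centroid p* = (Σwᵢpᵢ)/(Σwᵢ).
Σwᵢ = 1750.
Σwᵢxᵢ = 100·8 + 800·0 + 80·4 + 450·9 + 20·1 + 300·4 = 6390.
Σwᵢyᵢ = 100·9 + 800·0 + 80·4 + 450·8 + 20·11 + 300·8 = 7440.
x* = 6390/1750 = 3.65, y* = 7440/1750 = 4.25.

(3.65, 4.25)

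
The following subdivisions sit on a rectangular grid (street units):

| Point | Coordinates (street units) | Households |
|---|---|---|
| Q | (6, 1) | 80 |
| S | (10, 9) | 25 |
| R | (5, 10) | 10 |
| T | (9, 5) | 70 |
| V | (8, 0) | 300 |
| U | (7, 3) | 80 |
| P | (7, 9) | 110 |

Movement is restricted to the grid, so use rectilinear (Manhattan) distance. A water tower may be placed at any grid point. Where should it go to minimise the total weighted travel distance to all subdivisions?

Manhattan distance separates: Σwᵢ(|x−xᵢ|+|y−yᵢ|) = Σwᵢ|x−xᵢ| + Σwᵢ|y−yᵢ|, so x and y are optimised independently as 1-D weighted medians.
Total weight W = 675; half = 337.5.
x-coordinate, sorted with cumulative weight:
  x=5 (R, w=10) cum 10
  x=6 (Q, w=80) cum 90
  x=7 (U, w=80) cum 170
  x=7 (P, w=110) cum 280
  x=8 (V, w=300) cum 580  ← median
  x=9 (T, w=70) cum 650
  x=10 (S, w=25) cum 675
⇒ x* = 8
y-coordinate, sorted with cumulative weight:
  y=0 (V, w=300) cum 300
  y=1 (Q, w=80) cum 380  ← median
  y=3 (U, w=80) cum 460
  y=5 (T, w=70) cum 530
  y=9 (S, w=25) cum 555
  y=9 (P, w=110) cum 665
  y=10 (R, w=10) cum 675
⇒ y* = 1

(8, 1)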